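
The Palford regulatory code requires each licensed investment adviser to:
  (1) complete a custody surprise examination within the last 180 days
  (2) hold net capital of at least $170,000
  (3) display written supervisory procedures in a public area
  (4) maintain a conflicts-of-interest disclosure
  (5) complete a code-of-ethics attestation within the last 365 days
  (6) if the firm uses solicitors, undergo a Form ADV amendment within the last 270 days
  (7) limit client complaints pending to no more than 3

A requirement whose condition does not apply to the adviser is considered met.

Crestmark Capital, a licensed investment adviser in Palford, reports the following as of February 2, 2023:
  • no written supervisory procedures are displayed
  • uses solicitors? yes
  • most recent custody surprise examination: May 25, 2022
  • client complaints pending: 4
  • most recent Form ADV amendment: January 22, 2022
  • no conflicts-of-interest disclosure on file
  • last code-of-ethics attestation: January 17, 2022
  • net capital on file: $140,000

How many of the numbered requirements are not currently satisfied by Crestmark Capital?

1. custody surprise examination 253 days ago vs limit 180 → not met
2. net capital $140,000 < $170,000 → not met
3. written supervisory procedures absent → not met
4. conflicts-of-interest disclosure absent → not met
5. code-of-ethics attestation 381 days ago vs limit 365 → not met
6. condition 'uses solicitors' holds; Form ADV amendment 376 days ago vs limit 270 → not met
7. client complaints pending 4 > 3 → not met
Not met: 7 of 7

7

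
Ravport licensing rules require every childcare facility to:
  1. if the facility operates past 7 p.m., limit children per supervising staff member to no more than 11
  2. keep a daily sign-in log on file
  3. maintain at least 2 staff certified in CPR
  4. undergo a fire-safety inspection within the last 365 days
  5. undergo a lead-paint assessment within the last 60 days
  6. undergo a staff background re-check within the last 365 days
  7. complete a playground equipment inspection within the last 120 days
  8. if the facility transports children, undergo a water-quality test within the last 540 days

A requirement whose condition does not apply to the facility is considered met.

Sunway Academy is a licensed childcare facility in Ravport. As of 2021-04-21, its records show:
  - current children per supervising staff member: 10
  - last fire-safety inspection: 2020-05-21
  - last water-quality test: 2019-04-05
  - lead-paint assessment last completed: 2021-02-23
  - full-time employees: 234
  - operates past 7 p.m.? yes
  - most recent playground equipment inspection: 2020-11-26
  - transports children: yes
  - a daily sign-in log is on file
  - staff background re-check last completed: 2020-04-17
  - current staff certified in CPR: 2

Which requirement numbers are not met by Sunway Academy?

6, 7, 8

1. condition 'operates past 7 p.m.' holds; children per supervising staff member 10 ≤ 11 → met
2. daily sign-in log present → met
3. staff certified in CPR 2 ≥ 2 → met
4. fire-safety inspection 335 days ago vs limit 365 → met
5. lead-paint assessment 57 days ago vs limit 60 → met
6. staff background re-check 369 days ago vs limit 365 → not met
7. playground equipment inspection 146 days ago vs limit 120 → not met
8. condition 'transports children' holds; water-quality test 747 days ago vs limit 540 → not met
Not met: 6, 7, 8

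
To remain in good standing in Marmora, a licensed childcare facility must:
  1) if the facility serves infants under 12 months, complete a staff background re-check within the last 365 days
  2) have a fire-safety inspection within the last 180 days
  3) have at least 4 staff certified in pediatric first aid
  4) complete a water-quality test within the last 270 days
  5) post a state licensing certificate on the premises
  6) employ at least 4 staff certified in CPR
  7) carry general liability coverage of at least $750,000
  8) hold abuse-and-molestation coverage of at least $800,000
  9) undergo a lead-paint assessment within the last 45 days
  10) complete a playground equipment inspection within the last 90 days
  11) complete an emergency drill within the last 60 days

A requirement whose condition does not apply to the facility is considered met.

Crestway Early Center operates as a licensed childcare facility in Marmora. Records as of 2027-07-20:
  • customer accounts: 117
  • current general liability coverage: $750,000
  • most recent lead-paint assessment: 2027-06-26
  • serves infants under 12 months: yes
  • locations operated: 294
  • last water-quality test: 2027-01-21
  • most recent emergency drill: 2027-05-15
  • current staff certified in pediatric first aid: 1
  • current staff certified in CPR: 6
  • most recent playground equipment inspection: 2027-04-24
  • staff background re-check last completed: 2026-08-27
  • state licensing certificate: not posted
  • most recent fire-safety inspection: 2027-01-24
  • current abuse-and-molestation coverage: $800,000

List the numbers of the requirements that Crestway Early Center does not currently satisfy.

3, 5, 11

1. condition 'serves infants under 12 months' holds; staff background re-check 327 days ago vs limit 365 → met
2. fire-safety inspection 177 days ago vs limit 180 → met
3. staff certified in pediatric first aid 1 < 4 → not met
4. water-quality test 180 days ago vs limit 270 → met
5. state licensing certificate absent → not met
6. staff certified in CPR 6 ≥ 4 → met
7. general liability coverage $750,000 ≥ $750,000 → met
8. abuse-and-molestation coverage $800,000 ≥ $800,000 → met
9. lead-paint assessment 24 days ago vs limit 45 → met
10. playground equipment inspection 87 days ago vs limit 90 → met
11. emergency drill 66 days ago vs limit 60 → not met
Not met: 3, 5, 11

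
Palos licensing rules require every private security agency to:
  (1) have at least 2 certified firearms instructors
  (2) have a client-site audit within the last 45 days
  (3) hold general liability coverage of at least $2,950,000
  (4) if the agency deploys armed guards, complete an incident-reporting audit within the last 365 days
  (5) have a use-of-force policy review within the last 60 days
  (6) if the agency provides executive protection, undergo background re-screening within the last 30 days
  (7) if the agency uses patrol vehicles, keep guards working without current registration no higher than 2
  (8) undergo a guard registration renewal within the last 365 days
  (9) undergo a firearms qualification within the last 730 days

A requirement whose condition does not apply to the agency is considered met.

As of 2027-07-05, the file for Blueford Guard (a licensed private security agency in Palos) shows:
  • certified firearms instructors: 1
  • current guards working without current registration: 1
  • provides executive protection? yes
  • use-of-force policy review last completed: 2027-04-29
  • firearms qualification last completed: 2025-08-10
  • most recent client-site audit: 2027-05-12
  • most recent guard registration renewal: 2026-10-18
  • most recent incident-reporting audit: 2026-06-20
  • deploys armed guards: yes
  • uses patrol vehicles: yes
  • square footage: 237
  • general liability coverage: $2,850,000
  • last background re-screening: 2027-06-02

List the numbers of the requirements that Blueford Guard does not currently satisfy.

1, 2, 3, 4, 5, 6

1. certified firearms instructors 1 < 2 → not met
2. client-site audit 54 days ago vs limit 45 → not met
3. general liability coverage $2,850,000 < $2,950,000 → not met
4. condition 'deploys armed guards' holds; incident-reporting audit 380 days ago vs limit 365 → not met
5. use-of-force policy review 67 days ago vs limit 60 → not met
6. condition 'provides executive protection' holds; background re-screening 33 days ago vs limit 30 → not met
7. condition 'uses patrol vehicles' holds; guards working without current registration 1 ≤ 2 → met
8. guard registration renewal 260 days ago vs limit 365 → met
9. firearms qualification 694 days ago vs limit 730 → met
Not met: 1, 2, 3, 4, 5, 6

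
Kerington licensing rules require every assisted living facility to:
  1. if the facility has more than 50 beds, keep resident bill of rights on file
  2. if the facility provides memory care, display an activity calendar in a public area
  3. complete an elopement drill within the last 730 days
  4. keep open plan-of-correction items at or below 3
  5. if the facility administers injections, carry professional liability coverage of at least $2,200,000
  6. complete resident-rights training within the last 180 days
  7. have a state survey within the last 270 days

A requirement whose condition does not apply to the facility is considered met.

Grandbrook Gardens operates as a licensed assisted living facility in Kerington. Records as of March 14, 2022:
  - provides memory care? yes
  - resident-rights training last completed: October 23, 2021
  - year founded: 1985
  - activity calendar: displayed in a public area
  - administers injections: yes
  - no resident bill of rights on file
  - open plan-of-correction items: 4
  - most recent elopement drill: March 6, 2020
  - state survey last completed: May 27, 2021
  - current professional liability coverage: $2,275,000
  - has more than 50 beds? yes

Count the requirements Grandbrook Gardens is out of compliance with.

4

1. condition 'has more than 50 beds' holds; resident bill of rights absent → not met
2. condition 'provides memory care' holds; activity calendar present → met
3. elopement drill 738 days ago vs limit 730 → not met
4. open plan-of-correction items 4 > 3 → not met
5. condition 'administers injections' holds; professional liability coverage $2,275,000 ≥ $2,200,000 → met
6. resident-rights training 142 days ago vs limit 180 → met
7. state survey 291 days ago vs limit 270 → not met
Not met: 4 of 7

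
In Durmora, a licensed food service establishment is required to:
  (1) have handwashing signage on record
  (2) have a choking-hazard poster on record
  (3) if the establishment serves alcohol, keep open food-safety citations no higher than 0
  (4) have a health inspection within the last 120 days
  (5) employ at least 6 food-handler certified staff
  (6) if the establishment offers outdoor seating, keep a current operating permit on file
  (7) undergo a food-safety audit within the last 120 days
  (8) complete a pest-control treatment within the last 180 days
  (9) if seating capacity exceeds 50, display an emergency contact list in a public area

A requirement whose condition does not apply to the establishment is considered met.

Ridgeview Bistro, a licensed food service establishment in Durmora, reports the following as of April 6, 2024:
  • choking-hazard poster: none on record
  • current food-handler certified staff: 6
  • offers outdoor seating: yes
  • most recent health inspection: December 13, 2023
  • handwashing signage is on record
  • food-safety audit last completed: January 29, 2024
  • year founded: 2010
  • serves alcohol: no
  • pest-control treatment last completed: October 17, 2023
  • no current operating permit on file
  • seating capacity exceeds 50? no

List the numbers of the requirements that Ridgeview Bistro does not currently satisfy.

2, 6

1. handwashing signage present → met
2. choking-hazard poster absent → not met
3. condition 'serves alcohol' does not hold → requirement n/a → met
4. health inspection 115 days ago vs limit 120 → met
5. food-handler certified staff 6 ≥ 6 → met
6. condition 'offers outdoor seating' holds; current operating permit absent → not met
7. food-safety audit 68 days ago vs limit 120 → met
8. pest-control treatment 172 days ago vs limit 180 → met
9. condition 'seating capacity exceeds 50' does not hold → requirement n/a → met
Not met: 2, 6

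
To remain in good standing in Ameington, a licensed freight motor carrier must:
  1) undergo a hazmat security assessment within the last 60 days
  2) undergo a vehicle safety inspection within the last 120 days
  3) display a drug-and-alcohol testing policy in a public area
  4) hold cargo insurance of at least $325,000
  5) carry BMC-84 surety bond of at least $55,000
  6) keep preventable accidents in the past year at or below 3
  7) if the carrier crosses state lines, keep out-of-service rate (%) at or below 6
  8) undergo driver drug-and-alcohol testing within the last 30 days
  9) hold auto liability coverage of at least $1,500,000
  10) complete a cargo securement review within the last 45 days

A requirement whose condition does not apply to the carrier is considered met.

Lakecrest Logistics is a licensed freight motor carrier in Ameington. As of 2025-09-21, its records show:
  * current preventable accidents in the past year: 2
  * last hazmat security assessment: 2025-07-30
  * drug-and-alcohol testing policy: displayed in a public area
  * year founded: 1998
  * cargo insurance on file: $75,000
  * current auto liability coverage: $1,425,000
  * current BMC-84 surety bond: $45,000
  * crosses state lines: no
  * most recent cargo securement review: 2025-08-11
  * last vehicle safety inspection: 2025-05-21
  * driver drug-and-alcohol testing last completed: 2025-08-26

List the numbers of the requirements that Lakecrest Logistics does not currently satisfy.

1. hazmat security assessment 53 days ago vs limit 60 → met
2. vehicle safety inspection 123 days ago vs limit 120 → not met
3. drug-and-alcohol testing policy present → met
4. cargo insurance $75,000 < $325,000 → not met
5. BMC-84 surety bond $45,000 < $55,000 → not met
6. preventable accidents in the past year 2 ≤ 3 → met
7. condition 'crosses state lines' does not hold → requirement n/a → met
8. driver drug-and-alcohol testing 26 days ago vs limit 30 → met
9. auto liability coverage $1,425,000 < $1,500,000 → not met
10. cargo securement review 41 days ago vs limit 45 → met
Not met: 2, 4, 5, 9

2, 4, 5, 9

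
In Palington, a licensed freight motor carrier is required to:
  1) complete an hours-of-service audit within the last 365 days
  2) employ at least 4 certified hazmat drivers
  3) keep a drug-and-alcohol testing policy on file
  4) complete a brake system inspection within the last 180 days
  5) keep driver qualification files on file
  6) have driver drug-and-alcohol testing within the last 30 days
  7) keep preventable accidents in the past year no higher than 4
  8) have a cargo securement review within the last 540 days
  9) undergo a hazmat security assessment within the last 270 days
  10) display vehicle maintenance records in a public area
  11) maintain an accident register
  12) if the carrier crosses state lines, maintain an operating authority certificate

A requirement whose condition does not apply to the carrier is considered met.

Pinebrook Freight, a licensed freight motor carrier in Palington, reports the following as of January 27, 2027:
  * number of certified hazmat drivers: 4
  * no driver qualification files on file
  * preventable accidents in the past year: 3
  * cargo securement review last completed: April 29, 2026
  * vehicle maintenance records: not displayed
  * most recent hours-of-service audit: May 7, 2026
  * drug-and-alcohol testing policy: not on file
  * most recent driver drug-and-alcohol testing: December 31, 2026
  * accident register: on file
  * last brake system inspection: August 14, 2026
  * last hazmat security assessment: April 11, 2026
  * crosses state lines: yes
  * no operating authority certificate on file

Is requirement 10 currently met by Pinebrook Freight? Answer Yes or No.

10. vehicle maintenance records absent → not met

No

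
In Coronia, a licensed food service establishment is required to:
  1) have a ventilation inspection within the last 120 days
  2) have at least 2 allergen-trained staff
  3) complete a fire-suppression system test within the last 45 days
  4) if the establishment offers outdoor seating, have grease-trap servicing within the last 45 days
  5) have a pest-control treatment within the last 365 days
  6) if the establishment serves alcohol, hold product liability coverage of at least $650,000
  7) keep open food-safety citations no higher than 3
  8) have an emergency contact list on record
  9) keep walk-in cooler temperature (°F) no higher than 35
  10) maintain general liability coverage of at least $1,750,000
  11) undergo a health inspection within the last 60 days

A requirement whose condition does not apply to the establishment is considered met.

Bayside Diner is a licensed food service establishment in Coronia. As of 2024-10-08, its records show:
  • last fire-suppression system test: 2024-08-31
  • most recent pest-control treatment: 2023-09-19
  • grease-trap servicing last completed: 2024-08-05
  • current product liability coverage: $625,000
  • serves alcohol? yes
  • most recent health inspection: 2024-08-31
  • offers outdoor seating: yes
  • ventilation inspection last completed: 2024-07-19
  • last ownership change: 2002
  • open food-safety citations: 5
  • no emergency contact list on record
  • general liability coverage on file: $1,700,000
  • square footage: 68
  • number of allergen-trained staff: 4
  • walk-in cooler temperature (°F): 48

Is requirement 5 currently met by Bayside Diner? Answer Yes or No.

5. pest-control treatment 385 days ago vs limit 365 → not met

No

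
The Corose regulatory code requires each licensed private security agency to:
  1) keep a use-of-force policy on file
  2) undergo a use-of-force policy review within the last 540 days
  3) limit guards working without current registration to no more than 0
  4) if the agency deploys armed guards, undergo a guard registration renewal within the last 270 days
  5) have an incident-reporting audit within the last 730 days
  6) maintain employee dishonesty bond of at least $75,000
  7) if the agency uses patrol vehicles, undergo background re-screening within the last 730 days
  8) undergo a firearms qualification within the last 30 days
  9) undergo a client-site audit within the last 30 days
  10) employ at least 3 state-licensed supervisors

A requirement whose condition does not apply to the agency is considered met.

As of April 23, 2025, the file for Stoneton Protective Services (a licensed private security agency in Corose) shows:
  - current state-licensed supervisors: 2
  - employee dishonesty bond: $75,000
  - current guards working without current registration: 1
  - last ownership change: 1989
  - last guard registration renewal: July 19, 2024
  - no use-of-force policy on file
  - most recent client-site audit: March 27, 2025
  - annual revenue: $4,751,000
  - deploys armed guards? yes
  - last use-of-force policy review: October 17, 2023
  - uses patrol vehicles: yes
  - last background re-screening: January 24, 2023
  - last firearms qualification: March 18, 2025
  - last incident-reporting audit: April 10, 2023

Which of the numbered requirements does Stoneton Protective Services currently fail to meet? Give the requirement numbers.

1, 2, 3, 4, 5, 7, 8, 10

1. use-of-force policy absent → not met
2. use-of-force policy review 554 days ago vs limit 540 → not met
3. guards working without current registration 1 > 0 → not met
4. condition 'deploys armed guards' holds; guard registration renewal 278 days ago vs limit 270 → not met
5. incident-reporting audit 744 days ago vs limit 730 → not met
6. employee dishonesty bond $75,000 ≥ $75,000 → met
7. condition 'uses patrol vehicles' holds; background re-screening 820 days ago vs limit 730 → not met
8. firearms qualification 36 days ago vs limit 30 → not met
9. client-site audit 27 days ago vs limit 30 → met
10. state-licensed supervisors 2 < 3 → not met
Not met: 1, 2, 3, 4, 5, 7, 8, 10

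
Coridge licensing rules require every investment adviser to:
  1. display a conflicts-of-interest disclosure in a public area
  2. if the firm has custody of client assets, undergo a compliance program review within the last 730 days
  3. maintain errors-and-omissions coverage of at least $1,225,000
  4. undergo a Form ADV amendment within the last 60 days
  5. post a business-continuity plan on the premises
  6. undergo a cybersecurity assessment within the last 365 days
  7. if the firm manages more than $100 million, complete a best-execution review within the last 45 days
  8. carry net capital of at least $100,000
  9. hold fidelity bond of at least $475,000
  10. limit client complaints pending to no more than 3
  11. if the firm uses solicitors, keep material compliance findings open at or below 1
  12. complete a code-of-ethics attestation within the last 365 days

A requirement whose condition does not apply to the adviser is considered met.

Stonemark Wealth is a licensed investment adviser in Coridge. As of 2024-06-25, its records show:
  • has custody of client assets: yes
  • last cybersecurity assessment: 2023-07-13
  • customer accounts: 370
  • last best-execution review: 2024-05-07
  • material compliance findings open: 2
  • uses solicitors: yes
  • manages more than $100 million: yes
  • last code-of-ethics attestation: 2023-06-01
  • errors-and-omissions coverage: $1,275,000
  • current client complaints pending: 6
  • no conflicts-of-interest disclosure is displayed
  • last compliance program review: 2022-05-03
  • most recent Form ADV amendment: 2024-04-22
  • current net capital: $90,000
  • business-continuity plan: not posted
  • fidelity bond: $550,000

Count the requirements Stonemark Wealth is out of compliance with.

1. conflicts-of-interest disclosure absent → not met
2. condition 'has custody of client assets' holds; compliance program review 784 days ago vs limit 730 → not met
3. errors-and-omissions coverage $1,275,000 ≥ $1,225,000 → met
4. Form ADV amendment 64 days ago vs limit 60 → not met
5. business-continuity plan absent → not met
6. cybersecurity assessment 348 days ago vs limit 365 → met
7. condition 'manages more than $100 million' holds; best-execution review 49 days ago vs limit 45 → not met
8. net capital $90,000 < $100,000 → not met
9. fidelity bond $550,000 ≥ $475,000 → met
10. client complaints pending 6 > 3 → not met
11. condition 'uses solicitors' holds; material compliance findings open 2 > 1 → not met
12. code-of-ethics attestation 390 days ago vs limit 365 → not met
Not met: 9 of 12

9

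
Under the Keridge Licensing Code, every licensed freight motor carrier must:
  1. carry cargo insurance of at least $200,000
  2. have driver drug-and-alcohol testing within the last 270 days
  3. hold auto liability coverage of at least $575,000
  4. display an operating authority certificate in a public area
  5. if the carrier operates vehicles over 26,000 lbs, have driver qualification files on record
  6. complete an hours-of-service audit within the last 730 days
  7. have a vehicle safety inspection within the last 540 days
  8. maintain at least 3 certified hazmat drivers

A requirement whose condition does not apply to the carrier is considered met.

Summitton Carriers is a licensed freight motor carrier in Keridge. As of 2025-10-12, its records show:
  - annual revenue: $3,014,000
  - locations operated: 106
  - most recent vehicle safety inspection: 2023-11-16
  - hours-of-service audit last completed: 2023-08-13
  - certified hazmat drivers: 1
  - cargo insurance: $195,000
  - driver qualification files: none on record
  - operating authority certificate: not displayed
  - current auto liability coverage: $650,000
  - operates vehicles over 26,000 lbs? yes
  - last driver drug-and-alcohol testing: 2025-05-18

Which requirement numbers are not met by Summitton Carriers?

1. cargo insurance $195,000 < $200,000 → not met
2. driver drug-and-alcohol testing 147 days ago vs limit 270 → met
3. auto liability coverage $650,000 ≥ $575,000 → met
4. operating authority certificate absent → not met
5. condition 'operates vehicles over 26,000 lbs' holds; driver qualification files absent → not met
6. hours-of-service audit 791 days ago vs limit 730 → not met
7. vehicle safety inspection 696 days ago vs limit 540 → not met
8. certified hazmat drivers 1 < 3 → not met
Not met: 1, 4, 5, 6, 7, 8

1, 4, 5, 6, 7, 8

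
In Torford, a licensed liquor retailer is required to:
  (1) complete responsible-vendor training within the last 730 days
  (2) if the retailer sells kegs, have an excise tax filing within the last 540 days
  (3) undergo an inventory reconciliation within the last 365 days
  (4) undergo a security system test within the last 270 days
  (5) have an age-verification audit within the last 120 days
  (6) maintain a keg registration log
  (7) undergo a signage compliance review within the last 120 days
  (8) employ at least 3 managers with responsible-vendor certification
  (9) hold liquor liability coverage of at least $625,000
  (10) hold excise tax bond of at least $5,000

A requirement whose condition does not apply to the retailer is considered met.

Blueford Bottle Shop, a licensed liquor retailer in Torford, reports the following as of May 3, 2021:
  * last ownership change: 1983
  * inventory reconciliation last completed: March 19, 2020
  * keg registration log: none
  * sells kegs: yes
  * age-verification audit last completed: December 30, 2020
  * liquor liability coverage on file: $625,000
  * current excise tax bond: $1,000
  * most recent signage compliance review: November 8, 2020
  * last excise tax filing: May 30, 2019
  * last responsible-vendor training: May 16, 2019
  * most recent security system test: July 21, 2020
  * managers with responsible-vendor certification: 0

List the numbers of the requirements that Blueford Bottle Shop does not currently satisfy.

2, 3, 4, 5, 6, 7, 8, 10

1. responsible-vendor training 718 days ago vs limit 730 → met
2. condition 'sells kegs' holds; excise tax filing 704 days ago vs limit 540 → not met
3. inventory reconciliation 410 days ago vs limit 365 → not met
4. security system test 286 days ago vs limit 270 → not met
5. age-verification audit 124 days ago vs limit 120 → not met
6. keg registration log absent → not met
7. signage compliance review 176 days ago vs limit 120 → not met
8. managers with responsible-vendor certification 0 < 3 → not met
9. liquor liability coverage $625,000 ≥ $625,000 → met
10. excise tax bond $1,000 < $5,000 → not met
Not met: 2, 3, 4, 5, 6, 7, 8, 10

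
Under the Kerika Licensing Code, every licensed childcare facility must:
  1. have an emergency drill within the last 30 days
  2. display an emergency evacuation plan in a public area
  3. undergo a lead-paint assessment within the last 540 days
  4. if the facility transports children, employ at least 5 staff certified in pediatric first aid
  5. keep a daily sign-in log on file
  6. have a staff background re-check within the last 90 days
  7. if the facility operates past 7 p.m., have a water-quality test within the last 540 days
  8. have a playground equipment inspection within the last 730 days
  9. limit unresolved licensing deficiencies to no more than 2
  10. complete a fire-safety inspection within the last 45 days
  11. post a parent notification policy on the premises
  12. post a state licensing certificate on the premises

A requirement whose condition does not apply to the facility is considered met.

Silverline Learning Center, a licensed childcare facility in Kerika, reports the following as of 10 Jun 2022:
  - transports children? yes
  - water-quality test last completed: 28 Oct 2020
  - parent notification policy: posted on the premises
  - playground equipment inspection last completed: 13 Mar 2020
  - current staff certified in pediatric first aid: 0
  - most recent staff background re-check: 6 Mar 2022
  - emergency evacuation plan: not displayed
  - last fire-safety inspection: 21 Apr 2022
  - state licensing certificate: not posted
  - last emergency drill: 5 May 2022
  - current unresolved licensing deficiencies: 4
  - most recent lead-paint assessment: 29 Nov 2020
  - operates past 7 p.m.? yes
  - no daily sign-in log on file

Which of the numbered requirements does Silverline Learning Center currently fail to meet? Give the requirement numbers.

1, 2, 3, 4, 5, 6, 7, 8, 9, 10, 12

1. emergency drill 36 days ago vs limit 30 → not met
2. emergency evacuation plan absent → not met
3. lead-paint assessment 558 days ago vs limit 540 → not met
4. condition 'transports children' holds; staff certified in pediatric first aid 0 < 5 → not met
5. daily sign-in log absent → not met
6. staff background re-check 96 days ago vs limit 90 → not met
7. condition 'operates past 7 p.m.' holds; water-quality test 590 days ago vs limit 540 → not met
8. playground equipment inspection 819 days ago vs limit 730 → not met
9. unresolved licensing deficiencies 4 > 2 → not met
10. fire-safety inspection 50 days ago vs limit 45 → not met
11. parent notification policy present → met
12. state licensing certificate absent → not met
Not met: 1, 2, 3, 4, 5, 6, 7, 8, 9, 10, 12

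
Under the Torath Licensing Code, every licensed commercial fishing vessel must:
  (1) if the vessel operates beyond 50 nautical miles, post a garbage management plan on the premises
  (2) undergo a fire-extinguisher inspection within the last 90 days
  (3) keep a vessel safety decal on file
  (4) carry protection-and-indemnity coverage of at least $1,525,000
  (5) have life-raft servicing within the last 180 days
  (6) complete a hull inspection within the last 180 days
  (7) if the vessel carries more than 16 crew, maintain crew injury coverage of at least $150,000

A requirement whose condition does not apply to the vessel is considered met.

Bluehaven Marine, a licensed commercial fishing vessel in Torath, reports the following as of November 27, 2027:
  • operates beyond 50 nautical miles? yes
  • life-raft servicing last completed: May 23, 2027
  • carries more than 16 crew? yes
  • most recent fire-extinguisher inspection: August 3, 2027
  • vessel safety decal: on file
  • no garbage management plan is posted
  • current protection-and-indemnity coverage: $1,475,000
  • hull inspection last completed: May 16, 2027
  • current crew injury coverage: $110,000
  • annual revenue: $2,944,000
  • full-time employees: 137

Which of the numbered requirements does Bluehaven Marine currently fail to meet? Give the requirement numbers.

1. condition 'operates beyond 50 nautical miles' holds; garbage management plan absent → not met
2. fire-extinguisher inspection 116 days ago vs limit 90 → not met
3. vessel safety decal present → met
4. protection-and-indemnity coverage $1,475,000 < $1,525,000 → not met
5. life-raft servicing 188 days ago vs limit 180 → not met
6. hull inspection 195 days ago vs limit 180 → not met
7. condition 'carries more than 16 crew' holds; crew injury coverage $110,000 < $150,000 → not met
Not met: 1, 2, 4, 5, 6, 7

1, 2, 4, 5, 6, 7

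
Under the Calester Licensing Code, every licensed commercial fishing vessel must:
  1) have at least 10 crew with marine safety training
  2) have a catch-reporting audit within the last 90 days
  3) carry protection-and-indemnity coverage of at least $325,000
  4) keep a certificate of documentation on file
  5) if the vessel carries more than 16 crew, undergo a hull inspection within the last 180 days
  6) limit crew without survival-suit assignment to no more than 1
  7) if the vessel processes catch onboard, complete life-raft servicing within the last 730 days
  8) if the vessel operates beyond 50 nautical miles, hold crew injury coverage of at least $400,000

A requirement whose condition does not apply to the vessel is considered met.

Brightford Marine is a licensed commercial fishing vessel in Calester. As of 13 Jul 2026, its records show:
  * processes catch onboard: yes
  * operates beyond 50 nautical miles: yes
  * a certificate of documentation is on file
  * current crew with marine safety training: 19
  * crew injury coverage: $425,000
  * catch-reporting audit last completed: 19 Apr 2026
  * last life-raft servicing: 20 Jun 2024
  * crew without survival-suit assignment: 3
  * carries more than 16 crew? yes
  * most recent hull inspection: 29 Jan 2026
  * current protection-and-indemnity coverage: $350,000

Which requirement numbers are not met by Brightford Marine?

6, 7

1. crew with marine safety training 19 ≥ 10 → met
2. catch-reporting audit 85 days ago vs limit 90 → met
3. protection-and-indemnity coverage $350,000 ≥ $325,000 → met
4. certificate of documentation present → met
5. condition 'carries more than 16 crew' holds; hull inspection 165 days ago vs limit 180 → met
6. crew without survival-suit assignment 3 > 1 → not met
7. condition 'processes catch onboard' holds; life-raft servicing 753 days ago vs limit 730 → not met
8. condition 'operates beyond 50 nautical miles' holds; crew injury coverage $425,000 ≥ $400,000 → met
Not met: 6, 7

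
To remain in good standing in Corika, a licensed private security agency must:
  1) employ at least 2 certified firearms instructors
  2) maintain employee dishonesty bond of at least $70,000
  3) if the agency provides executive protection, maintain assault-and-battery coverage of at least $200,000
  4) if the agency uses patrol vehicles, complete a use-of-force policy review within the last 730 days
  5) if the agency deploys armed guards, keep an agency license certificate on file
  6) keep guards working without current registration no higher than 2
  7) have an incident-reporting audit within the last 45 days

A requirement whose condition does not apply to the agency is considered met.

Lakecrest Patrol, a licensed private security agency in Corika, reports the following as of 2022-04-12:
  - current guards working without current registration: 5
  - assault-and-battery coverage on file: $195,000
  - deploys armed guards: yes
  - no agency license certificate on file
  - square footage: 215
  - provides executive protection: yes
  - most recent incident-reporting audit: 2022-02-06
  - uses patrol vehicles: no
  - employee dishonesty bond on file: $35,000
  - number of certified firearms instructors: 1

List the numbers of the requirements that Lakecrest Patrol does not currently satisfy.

1, 2, 3, 5, 6, 7

1. certified firearms instructors 1 < 2 → not met
2. employee dishonesty bond $35,000 < $70,000 → not met
3. condition 'provides executive protection' holds; assault-and-battery coverage $195,000 < $200,000 → not met
4. condition 'uses patrol vehicles' does not hold → requirement n/a → met
5. condition 'deploys armed guards' holds; agency license certificate absent → not met
6. guards working without current registration 5 > 2 → not met
7. incident-reporting audit 65 days ago vs limit 45 → not met
Not met: 1, 2, 3, 5, 6, 7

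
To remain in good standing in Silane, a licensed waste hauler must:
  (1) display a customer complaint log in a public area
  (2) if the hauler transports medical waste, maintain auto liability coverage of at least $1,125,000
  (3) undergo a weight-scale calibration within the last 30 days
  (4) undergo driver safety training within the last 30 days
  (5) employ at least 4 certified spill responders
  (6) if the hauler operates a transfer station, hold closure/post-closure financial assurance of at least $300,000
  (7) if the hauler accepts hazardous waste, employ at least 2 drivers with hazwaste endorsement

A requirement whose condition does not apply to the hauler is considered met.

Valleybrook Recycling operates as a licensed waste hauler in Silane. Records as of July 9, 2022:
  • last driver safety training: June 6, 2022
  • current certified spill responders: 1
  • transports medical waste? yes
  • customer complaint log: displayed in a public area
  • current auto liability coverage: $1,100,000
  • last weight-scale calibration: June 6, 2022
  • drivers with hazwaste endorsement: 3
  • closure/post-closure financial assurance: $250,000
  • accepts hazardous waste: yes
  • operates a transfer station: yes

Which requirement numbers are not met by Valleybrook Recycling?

2, 3, 4, 5, 6

1. customer complaint log present → met
2. condition 'transports medical waste' holds; auto liability coverage $1,100,000 < $1,125,000 → not met
3. weight-scale calibration 33 days ago vs limit 30 → not met
4. driver safety training 33 days ago vs limit 30 → not met
5. certified spill responders 1 < 4 → not met
6. condition 'operates a transfer station' holds; closure/post-closure financial assurance $250,000 < $300,000 → not met
7. condition 'accepts hazardous waste' holds; drivers with hazwaste endorsement 3 ≥ 2 → met
Not met: 2, 3, 4, 5, 6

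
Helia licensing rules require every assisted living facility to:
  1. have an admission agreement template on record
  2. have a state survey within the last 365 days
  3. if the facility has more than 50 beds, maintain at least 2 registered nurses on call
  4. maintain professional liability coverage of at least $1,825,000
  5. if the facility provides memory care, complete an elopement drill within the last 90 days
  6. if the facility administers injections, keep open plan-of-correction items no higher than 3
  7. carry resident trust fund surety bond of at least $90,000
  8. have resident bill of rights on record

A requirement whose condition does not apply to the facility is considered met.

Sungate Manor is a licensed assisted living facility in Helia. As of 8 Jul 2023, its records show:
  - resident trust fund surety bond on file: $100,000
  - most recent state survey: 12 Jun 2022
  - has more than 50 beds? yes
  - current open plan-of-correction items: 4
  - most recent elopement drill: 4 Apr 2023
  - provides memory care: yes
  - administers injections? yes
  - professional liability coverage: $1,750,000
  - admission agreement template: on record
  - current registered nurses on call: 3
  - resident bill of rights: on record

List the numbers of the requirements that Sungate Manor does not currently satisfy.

2, 4, 5, 6

1. admission agreement template present → met
2. state survey 391 days ago vs limit 365 → not met
3. condition 'has more than 50 beds' holds; registered nurses on call 3 ≥ 2 → met
4. professional liability coverage $1,750,000 < $1,825,000 → not met
5. condition 'provides memory care' holds; elopement drill 95 days ago vs limit 90 → not met
6. condition 'administers injections' holds; open plan-of-correction items 4 > 3 → not met
7. resident trust fund surety bond $100,000 ≥ $90,000 → met
8. resident bill of rights present → met
Not met: 2, 4, 5, 6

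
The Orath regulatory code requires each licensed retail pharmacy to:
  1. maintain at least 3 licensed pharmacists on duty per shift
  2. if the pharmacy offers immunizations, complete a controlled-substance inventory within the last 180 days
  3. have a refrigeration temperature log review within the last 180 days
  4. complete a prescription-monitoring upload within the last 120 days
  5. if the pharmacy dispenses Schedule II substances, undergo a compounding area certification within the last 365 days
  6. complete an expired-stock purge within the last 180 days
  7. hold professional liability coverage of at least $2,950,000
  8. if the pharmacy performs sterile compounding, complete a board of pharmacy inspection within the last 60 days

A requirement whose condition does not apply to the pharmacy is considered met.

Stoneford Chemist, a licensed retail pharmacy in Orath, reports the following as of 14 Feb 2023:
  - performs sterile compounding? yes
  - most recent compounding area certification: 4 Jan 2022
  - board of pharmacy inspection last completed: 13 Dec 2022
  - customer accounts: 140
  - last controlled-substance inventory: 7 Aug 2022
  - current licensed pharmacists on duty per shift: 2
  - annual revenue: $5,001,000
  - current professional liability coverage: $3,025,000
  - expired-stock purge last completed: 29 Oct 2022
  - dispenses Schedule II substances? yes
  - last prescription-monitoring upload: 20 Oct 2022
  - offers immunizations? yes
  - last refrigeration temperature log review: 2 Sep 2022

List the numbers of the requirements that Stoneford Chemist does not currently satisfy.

1. licensed pharmacists on duty per shift 2 < 3 → not met
2. condition 'offers immunizations' holds; controlled-substance inventory 191 days ago vs limit 180 → not met
3. refrigeration temperature log review 165 days ago vs limit 180 → met
4. prescription-monitoring upload 117 days ago vs limit 120 → met
5. condition 'dispenses Schedule II substances' holds; compounding area certification 406 days ago vs limit 365 → not met
6. expired-stock purge 108 days ago vs limit 180 → met
7. professional liability coverage $3,025,000 ≥ $2,950,000 → met
8. condition 'performs sterile compounding' holds; board of pharmacy inspection 63 days ago vs limit 60 → not met
Not met: 1, 2, 5, 8

1, 2, 5, 8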